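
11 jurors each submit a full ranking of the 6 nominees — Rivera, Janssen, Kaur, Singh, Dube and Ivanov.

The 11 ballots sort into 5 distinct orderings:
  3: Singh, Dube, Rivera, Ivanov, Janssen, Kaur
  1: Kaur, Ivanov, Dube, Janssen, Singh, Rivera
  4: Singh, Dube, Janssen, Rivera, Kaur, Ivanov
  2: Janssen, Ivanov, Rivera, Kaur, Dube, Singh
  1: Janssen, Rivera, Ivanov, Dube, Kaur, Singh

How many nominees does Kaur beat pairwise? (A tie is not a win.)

Kaur against each rival (11 jurors):
Kaur vs Rivera: Rivera, 10–1.
Kaur–Janssen: Janssen 10–1.
Kaur vs Singh: Kaur is ranked higher on 1+2+1 = 4 ballots, Singh on 7. Singh wins 7–4.
Kaur vs Dube: Dube, 8–3.
Kaur vs Ivanov: Kaur preferred on 1+4 = 5 ballots; Ivanov wins 6–5.
Kaur beats no one; loses to Rivera, Janssen, Singh, Dube, Ivanov — 0 pairwise wins.

0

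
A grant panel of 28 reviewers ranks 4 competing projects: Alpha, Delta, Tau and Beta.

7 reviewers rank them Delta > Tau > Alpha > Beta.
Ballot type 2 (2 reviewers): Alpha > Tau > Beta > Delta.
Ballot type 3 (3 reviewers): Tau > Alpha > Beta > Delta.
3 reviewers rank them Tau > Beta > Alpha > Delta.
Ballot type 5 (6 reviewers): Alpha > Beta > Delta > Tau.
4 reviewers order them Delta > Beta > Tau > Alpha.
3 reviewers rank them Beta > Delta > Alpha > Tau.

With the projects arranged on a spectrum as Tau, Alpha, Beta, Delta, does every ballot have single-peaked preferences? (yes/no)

Axis positions: Tau=1, Alpha=2, Beta=3, Delta=4.
Ballot type 1: ranking walks positions 4-1-2-3; Tau is ranked above Beta even though Beta lies between Tau and the peak Delta on the axis — preferences dip and rise again. Not single-peaked.
Ballot type 2 (peak Alpha at position 2): ranking walks positions 2-1-3-4, expanding outward from the peak — single-peaked.
Ballot type 3 (peak Tau at position 1): ranking walks positions 1-2-3-4, expanding outward from the peak — single-peaked.
Ballot type 4: ranking walks positions 1-3-2-4; Beta is ranked above Alpha even though Alpha lies between Beta and the peak Tau on the axis — preferences dip and rise again. Not single-peaked.
Ballot type 5 (peak Alpha at position 2): ranking walks positions 2-3-4-1, expanding outward from the peak — single-peaked.
Ballot type 6: ranking walks positions 4-3-1-2; Tau is ranked above Alpha even though Alpha lies between Tau and the peak Delta on the axis — preferences dip and rise again. Not single-peaked.
Ballot type 7 (peak Beta at position 3): ranking walks positions 3-4-2-1, expanding outward from the peak — single-peaked.
Ballot type 1 violates single-peakedness, so the profile is not single-peaked on this axis.

no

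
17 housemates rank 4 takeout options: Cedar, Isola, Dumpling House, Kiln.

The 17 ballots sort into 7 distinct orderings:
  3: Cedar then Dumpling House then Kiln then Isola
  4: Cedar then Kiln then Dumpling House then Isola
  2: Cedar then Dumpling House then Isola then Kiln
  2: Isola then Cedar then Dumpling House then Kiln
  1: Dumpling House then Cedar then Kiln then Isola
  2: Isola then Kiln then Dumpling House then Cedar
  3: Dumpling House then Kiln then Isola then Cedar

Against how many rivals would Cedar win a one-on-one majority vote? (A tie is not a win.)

3

Cedar against each rival (17 friends):
Cedar–Isola: Cedar 10–7.
Cedar vs Dumpling House: Cedar is ranked higher on 3+4+2+2 = 11 ballots, Dumpling House on 6. Cedar wins 11–6.
Cedar–Kiln: Cedar 12–5.
Cedar beats Isola, Dumpling House, Kiln — 3 pairwise wins.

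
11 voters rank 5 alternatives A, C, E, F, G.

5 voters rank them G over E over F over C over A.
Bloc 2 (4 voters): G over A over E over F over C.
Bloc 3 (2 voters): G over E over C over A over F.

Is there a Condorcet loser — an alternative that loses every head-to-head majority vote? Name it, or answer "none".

Pairwise majorities:
A vs C: A preferred on 4 ballots; C wins 7–4.
A vs E: A is ranked higher on 4 ballots, E on 7. E wins 7–4.
A vs F: A wins 6–5.
A–G: G 11–0.
C vs E: 0 for C, 11 for E — E by 11–0.
C vs F: C is ranked higher on 2 ballots, F on 9. F wins 9–2.
C–G: G 11–0.
E vs F: E wins 11–0.
E vs G: 0 for E, 11 for G — G by 11–0.
F vs G: 0 to 11, G.
No alternative is winless: A beats F; C beats A; E beats A; F beats C; G beats A. There is no Condorcet loser.

none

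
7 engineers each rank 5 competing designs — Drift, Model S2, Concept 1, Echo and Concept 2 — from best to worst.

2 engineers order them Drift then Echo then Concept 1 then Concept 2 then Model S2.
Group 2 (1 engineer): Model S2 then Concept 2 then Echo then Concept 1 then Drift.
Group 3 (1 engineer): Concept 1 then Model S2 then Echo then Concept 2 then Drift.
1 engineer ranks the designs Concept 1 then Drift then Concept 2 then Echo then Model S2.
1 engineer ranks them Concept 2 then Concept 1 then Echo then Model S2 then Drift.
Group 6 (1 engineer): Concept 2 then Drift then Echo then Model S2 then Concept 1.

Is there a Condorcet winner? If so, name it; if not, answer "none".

none

Check each pair by majority over 7 ballots:
Drift vs Model S2: 2+1+1 = 4 for Drift, 3 for Model S2 — Drift by 4–3.
Drift vs Concept 1: Drift is ranked higher on 2+1 = 3 ballots, Concept 1 on 4. Concept 1 wins 4–3.
Drift vs Echo: 4 to 3, Drift.
Drift vs Concept 2: 3 to 4, Concept 2.
Model S2 vs Concept 1: 1+1 = 2 for Model S2, 5 for Concept 1 — Concept 1 by 5–2.
Model S2 vs Echo: Model S2 preferred on 1+1 = 2 ballots; Echo wins 5–2.
Model S2 vs Concept 2: Model S2 preferred on 1+1 = 2 ballots; Concept 2 wins 5–2.
Concept 1 vs Echo: Concept 1 is ranked higher on 1+1+1 = 3 ballots, Echo on 4. Echo wins 4–3.
Concept 1 vs Concept 2: Concept 1 preferred on 2+1+1 = 4 ballots; Concept 1 wins 4–3.
Echo vs Concept 2: Echo is ranked higher on 2+1 = 3 ballots, Concept 2 on 4. Concept 2 wins 4–3.
No design is unbeaten: Drift loses to Concept 1; Model S2 loses to Drift; Concept 1 loses to Echo; Echo loses to Drift; Concept 2 loses to Concept 1. In particular Drift > Echo > Concept 1 > Drift is a majority cycle — no Condorcet winner exists.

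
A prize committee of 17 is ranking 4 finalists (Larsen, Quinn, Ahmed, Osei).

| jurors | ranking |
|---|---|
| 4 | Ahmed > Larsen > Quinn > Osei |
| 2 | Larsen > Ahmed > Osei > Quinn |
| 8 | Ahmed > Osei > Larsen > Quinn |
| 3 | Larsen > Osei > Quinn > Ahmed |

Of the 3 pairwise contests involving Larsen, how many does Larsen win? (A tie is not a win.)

Larsen against each rival (17 jurors):
Larsen vs Quinn: Larsen is ranked higher on 4+2+8+3 = 17 ballots, Quinn on 0. Larsen wins 17–0.
Larsen vs Ahmed: Larsen is ranked higher on 2+3 = 5 ballots, Ahmed on 12. Ahmed wins 12–5.
Larsen vs Osei: 9 to 8, Larsen.
Larsen beats Quinn, Osei; loses to Ahmed — 2 pairwise wins.

2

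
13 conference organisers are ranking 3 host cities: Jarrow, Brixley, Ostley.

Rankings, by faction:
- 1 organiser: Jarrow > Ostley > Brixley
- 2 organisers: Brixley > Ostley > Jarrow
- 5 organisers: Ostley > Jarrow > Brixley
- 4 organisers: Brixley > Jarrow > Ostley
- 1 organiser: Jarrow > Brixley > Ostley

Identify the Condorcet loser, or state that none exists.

none

Head-to-head results (13 organisers):
Jarrow–Brixley: Jarrow 7–6.
Jarrow–Ostley: Ostley 7–6.
Brixley vs Ostley: Brixley, 7–6.
No city is winless: Jarrow beats Brixley; Brixley beats Ostley; Ostley beats Jarrow. There is no Condorcet loser.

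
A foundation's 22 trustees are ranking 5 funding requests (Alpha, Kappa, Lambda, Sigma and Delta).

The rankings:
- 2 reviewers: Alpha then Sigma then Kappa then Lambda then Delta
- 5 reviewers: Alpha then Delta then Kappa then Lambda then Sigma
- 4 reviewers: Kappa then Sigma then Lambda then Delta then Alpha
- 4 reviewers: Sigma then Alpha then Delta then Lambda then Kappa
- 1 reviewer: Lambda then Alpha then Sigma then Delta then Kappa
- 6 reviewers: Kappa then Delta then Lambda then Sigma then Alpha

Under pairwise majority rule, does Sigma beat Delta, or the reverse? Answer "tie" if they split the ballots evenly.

tie

Ballots ranking Sigma above Delta: 2 + 4 + 4 + 1 = 11.
Ballots ranking Delta above Sigma: 22 − 11 = 11.
11–11: the pair ties.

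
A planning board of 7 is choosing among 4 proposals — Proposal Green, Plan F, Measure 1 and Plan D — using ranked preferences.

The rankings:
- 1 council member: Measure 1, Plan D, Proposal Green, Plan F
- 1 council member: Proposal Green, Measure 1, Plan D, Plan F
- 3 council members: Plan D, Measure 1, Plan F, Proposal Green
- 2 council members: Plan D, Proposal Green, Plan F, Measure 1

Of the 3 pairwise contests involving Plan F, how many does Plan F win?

0

Plan F against each rival (7 council members):
Plan F vs Proposal Green: Plan F preferred on 3 ballots; Proposal Green wins 4–3.
Plan F vs Measure 1: Plan F is ranked higher on 2 ballots, Measure 1 on 5. Measure 1 wins 5–2.
Plan F vs Plan D: 0 to 7, Plan D.
Plan F beats no one; loses to Proposal Green, Measure 1, Plan D — 0 pairwise wins.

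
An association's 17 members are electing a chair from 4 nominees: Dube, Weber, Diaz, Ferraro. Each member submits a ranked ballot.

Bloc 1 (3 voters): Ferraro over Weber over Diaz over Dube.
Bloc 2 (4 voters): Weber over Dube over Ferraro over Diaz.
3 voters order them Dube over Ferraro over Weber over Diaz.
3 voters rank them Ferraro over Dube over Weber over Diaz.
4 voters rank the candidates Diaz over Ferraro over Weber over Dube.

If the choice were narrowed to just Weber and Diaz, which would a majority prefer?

Weber

Ballots ranking Weber above Diaz: 3 + 4 + 3 + 3 = 13.
Ballots ranking Diaz above Weber: 17 − 13 = 4.
Weber wins the head-to-head 13–4.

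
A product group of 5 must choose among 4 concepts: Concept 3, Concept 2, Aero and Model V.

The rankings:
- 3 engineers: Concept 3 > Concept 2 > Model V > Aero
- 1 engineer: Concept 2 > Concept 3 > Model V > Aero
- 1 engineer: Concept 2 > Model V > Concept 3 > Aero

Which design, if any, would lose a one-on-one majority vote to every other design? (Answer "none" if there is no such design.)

Aero

Head-to-head results (5 engineers):
Concept 3 vs Concept 2: Concept 3 preferred on 3 ballots; Concept 3 wins 3–2.
Concept 3 vs Aero: Concept 3 is ranked higher on 3+1+1 = 5 ballots, Aero on 0. Concept 3 wins 5–0.
Concept 3–Model V: Concept 3 4–1.
Concept 2 vs Aero: Concept 2 is ranked higher on 3+1+1 = 5 ballots, Aero on 0. Concept 2 wins 5–0.
Concept 2 vs Model V: Concept 2 preferred on 3+1+1 = 5 ballots; Concept 2 wins 5–0.
Aero vs Model V: Model V, 5–0.
Aero loses to every other design — it is the Condorcet loser.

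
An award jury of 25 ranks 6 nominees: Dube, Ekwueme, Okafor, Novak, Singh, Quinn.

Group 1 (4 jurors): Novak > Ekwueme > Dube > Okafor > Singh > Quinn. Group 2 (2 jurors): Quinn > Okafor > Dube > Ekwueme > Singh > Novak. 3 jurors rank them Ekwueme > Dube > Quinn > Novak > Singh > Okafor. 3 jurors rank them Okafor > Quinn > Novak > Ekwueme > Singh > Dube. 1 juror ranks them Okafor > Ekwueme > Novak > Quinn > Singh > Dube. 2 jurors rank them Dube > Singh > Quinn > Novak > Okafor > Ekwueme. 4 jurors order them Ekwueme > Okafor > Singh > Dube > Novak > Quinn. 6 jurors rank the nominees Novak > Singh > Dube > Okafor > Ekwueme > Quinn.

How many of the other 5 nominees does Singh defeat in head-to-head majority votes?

Singh against each rival (25 jurors):
Singh vs Dube: Singh preferred on 3+1+4+6 = 14 ballots; Singh wins 14–11.
Singh vs Ekwueme: Ekwueme wins 17–8.
Singh vs Okafor: 3+2+6 = 11 for Singh, 14 for Okafor — Okafor by 14–11.
Singh vs Novak: 2+2+4 = 8 for Singh, 17 for Novak — Novak by 17–8.
Singh vs Quinn: 4+2+4+6 = 16 for Singh, 9 for Quinn — Singh by 16–9.
Singh beats Dube, Quinn; loses to Ekwueme, Okafor, Novak — 2 pairwise wins.

2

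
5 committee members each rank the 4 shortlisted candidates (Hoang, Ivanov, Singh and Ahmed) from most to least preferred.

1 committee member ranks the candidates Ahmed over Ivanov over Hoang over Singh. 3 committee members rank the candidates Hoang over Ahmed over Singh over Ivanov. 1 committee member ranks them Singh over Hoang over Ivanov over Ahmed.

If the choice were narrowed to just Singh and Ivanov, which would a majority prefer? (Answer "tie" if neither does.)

Ballots ranking Singh above Ivanov: 3 + 1 = 4.
Ballots ranking Ivanov above Singh: 5 − 4 = 1.
Singh wins the head-to-head 4–1.

Singh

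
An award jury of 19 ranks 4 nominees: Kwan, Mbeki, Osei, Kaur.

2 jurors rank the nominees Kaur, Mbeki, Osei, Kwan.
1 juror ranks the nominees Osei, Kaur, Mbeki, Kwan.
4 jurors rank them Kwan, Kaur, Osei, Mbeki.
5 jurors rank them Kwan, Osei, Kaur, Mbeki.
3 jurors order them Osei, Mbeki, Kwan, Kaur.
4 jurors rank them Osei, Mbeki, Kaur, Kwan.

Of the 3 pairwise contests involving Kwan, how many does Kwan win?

Kwan against each rival (19 jurors):
Kwan–Mbeki: Mbeki 10–9.
Kwan vs Osei: Osei, 10–9.
Kwan vs Kaur: Kwan wins 12–7.
Kwan beats Kaur; loses to Mbeki, Osei — 1 pairwise win.

1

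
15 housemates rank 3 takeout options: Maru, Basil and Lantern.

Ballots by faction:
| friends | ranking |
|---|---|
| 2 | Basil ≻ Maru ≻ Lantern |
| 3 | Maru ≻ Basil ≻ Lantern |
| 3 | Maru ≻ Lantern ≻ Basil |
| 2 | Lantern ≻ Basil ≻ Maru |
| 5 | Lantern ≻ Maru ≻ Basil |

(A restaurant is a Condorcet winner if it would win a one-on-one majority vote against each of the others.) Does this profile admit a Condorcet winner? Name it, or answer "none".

Maru

Pairwise majorities:
Maru–Basil: Maru 11–4.
Maru vs Lantern: 8 to 7, Maru.
Basil vs Lantern: 5 to 10, Lantern.
Maru defeats every rival head-to-head and is the Condorcet winner.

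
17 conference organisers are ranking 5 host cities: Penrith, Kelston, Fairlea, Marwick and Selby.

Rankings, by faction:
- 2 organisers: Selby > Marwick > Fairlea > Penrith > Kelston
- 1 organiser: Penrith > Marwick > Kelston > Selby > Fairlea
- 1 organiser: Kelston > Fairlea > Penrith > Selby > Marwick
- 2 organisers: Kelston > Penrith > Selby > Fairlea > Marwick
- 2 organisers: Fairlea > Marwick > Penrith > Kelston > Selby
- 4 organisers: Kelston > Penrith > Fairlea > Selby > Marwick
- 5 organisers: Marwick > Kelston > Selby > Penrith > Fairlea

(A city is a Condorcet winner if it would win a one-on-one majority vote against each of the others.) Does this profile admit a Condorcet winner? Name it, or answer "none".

none

Head-to-head results (17 organisers):
Penrith–Kelston: Kelston 12–5.
Penrith vs Fairlea: Penrith, 12–5.
Penrith vs Marwick: Marwick, 9–8.
Penrith–Selby: Penrith 10–7.
Kelston vs Fairlea: Kelston, 13–4.
Kelston vs Marwick: Marwick, 10–7.
Kelston vs Selby: Kelston, 15–2.
Fairlea vs Marwick: Fairlea, 9–8.
Fairlea vs Selby: Selby wins 10–7.
Marwick–Selby: Selby 9–8.
Each city drops at least one matchup (Penrith loses to Kelston; Kelston loses to Marwick; Fairlea loses to Penrith; Marwick loses to Fairlea; Selby loses to Penrith); the cycle Penrith > Fairlea > Marwick > Penrith rules out a Condorcet winner.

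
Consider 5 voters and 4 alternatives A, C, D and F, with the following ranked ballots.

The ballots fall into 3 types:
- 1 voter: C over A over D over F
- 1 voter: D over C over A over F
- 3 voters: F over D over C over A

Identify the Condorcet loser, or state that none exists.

Head-to-head results (5 voters):
A vs C: C wins 5–0.
A vs D: 1 for A, 4 for D — D by 4–1.
A vs F: F, 3–2.
C vs D: D, 4–1.
C vs F: 1+1 = 2 for C, 3 for F — F by 3–2.
D vs F: 1+1 = 2 for D, 3 for F — F by 3–2.
A loses to every other alternative — it is the Condorcet loser.

A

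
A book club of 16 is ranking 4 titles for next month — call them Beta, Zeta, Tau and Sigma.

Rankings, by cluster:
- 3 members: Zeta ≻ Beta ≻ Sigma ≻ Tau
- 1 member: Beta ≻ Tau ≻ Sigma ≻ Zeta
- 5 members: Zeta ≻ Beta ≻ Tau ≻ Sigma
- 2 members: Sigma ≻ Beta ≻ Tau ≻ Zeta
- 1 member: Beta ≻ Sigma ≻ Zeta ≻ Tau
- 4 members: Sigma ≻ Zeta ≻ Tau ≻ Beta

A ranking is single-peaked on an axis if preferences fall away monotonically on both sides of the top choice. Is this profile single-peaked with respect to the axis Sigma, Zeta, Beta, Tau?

Axis positions: Sigma=1, Zeta=2, Beta=3, Tau=4.
Cluster 1 (peak Zeta at position 2): ranking walks positions 2-3-1-4, expanding outward from the peak — single-peaked.
Cluster 2: ranking walks positions 3-4-1-2; Sigma is ranked above Zeta even though Zeta lies between Sigma and the peak Beta on the axis — preferences dip and rise again. Not single-peaked.
Cluster 3 (peak Zeta at position 2): ranking walks positions 2-3-4-1, expanding outward from the peak — single-peaked.
Cluster 4: ranking walks positions 1-3-4-2; Beta is ranked above Zeta even though Zeta lies between Beta and the peak Sigma on the axis — preferences dip and rise again. Not single-peaked.
Cluster 5: ranking walks positions 3-1-2-4; Sigma is ranked above Zeta even though Zeta lies between Sigma and the peak Beta on the axis — preferences dip and rise again. Not single-peaked.
Cluster 6: ranking walks positions 1-2-4-3; Tau is ranked above Beta even though Beta lies between Tau and the peak Sigma on the axis — preferences dip and rise again. Not single-peaked.
Cluster 2 violates single-peakedness, so the profile is not single-peaked on this axis.

no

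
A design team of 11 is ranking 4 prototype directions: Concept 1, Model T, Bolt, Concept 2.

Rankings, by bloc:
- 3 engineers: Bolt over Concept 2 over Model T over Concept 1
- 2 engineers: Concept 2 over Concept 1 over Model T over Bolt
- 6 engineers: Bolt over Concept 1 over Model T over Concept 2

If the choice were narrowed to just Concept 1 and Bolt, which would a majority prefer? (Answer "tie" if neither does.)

Bolt

Ballots ranking Concept 1 above Bolt: 2.
Ballots ranking Bolt above Concept 1: 11 − 2 = 9.
Bolt wins the head-to-head 9–2.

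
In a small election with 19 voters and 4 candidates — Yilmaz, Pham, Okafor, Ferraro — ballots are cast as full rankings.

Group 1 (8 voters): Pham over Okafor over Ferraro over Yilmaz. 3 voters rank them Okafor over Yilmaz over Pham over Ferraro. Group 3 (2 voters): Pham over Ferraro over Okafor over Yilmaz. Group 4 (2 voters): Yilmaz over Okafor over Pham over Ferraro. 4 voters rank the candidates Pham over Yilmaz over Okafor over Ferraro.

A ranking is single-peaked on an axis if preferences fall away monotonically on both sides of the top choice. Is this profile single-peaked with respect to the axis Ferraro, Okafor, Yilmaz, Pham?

Axis positions: Ferraro=1, Okafor=2, Yilmaz=3, Pham=4.
Group 1: ranking walks positions 4-2-1-3; Okafor is ranked above Yilmaz even though Yilmaz lies between Okafor and the peak Pham on the axis — preferences dip and rise again. Not single-peaked.
Group 2 (peak Okafor at position 2): ranking walks positions 2-3-4-1, expanding outward from the peak — single-peaked.
Group 3: ranking walks positions 4-1-2-3; Ferraro is ranked above Yilmaz even though Yilmaz lies between Ferraro and the peak Pham on the axis — preferences dip and rise again. Not single-peaked.
Group 4 (peak Yilmaz at position 3): ranking walks positions 3-2-4-1, expanding outward from the peak — single-peaked.
Group 5 (peak Pham at position 4): ranking walks positions 4-3-2-1, expanding outward from the peak — single-peaked.
Group 1 violates single-peakedness, so the profile is not single-peaked on this axis.

no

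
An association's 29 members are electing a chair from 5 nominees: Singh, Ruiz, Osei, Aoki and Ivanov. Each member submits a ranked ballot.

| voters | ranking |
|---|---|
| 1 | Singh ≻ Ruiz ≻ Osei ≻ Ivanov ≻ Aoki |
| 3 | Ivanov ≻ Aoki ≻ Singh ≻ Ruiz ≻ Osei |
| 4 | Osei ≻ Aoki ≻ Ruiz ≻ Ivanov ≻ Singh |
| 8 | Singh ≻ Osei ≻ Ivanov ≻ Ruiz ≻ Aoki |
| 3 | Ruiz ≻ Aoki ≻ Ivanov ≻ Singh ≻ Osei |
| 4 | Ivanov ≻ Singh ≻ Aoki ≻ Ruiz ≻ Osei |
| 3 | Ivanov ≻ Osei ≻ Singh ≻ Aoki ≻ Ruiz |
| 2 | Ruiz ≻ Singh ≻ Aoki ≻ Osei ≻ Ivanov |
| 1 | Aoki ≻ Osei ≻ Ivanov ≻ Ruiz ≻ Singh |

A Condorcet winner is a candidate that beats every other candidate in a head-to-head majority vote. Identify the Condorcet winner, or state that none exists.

Head-to-head results (29 voters):
Singh vs Ruiz: Singh wins 19–10.
Singh vs Osei: Singh is ranked higher on 1+3+8+3+4+2 = 21 ballots, Osei on 8. Singh wins 21–8.
Singh vs Aoki: 1+8+4+3+2 = 18 for Singh, 11 for Aoki — Singh by 18–11.
Singh–Ivanov: Ivanov 18–11.
Ruiz vs Osei: Osei, 16–13.
Ruiz vs Aoki: Aoki, 15–14.
Ruiz vs Ivanov: Ruiz preferred on 1+4+3+2 = 10 ballots; Ivanov wins 19–10.
Osei vs Aoki: Osei wins 16–13.
Osei vs Ivanov: 16 to 13, Osei.
Aoki vs Ivanov: 4+3+2+1 = 10 for Aoki, 19 for Ivanov — Ivanov by 19–10.
No candidate is unbeaten: Singh loses to Ivanov; Ruiz loses to Singh; Osei loses to Singh; Aoki loses to Singh; Ivanov loses to Osei. In particular Singh beats Osei beats Ivanov beats Singh is a majority cycle — no Condorcet winner exists.

none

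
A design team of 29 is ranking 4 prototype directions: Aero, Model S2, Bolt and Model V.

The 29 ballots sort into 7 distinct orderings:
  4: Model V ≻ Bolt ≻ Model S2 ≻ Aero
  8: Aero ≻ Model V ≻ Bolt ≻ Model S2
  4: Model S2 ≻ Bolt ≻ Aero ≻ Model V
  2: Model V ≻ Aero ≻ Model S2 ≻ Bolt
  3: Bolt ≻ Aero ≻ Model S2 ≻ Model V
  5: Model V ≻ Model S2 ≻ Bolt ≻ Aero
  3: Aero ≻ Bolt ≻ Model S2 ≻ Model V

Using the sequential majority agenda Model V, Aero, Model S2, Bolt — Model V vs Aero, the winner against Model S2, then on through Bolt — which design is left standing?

Round 1: Model V vs Aero — 11–18, Aero advances.
Round 2: Aero vs Model S2 — 16–13, Aero advances.
Round 3: Aero vs Bolt — 13–16, Bolt advances.
Bolt survives the agenda.

Bolt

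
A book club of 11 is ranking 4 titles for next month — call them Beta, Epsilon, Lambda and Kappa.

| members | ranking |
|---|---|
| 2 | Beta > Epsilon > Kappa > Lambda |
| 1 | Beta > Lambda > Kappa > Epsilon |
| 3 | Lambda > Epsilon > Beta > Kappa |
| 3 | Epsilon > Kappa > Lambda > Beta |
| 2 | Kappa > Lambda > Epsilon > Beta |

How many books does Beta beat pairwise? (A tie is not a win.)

1

Beta against each rival (11 members):
Beta vs Epsilon: 3 to 8, Epsilon.
Beta vs Lambda: Lambda wins 8–3.
Beta vs Kappa: Beta preferred on 2+1+3 = 6 ballots; Beta wins 6–5.
Beta beats Kappa; loses to Epsilon, Lambda — 1 pairwise win.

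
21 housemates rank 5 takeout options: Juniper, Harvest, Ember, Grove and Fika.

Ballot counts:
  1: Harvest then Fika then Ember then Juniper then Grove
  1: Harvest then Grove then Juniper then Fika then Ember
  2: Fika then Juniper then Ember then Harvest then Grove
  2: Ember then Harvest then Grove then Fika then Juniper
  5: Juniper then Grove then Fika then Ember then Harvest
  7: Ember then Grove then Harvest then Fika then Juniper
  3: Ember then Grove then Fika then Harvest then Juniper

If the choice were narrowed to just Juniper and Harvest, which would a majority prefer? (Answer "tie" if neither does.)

Harvest

Ballots ranking Juniper above Harvest: 2 + 5 = 7.
Ballots ranking Harvest above Juniper: 21 − 7 = 14.
Harvest wins the head-to-head 14–7.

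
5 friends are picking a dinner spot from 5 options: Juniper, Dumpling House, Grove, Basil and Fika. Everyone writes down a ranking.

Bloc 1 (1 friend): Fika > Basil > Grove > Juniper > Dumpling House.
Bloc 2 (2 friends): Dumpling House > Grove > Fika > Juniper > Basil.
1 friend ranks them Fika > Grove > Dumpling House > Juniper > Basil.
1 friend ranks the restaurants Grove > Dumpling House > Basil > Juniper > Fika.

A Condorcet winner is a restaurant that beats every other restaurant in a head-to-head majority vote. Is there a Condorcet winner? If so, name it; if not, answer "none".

Grove

Check each pair by majority over 5 ballots:
Juniper–Dumpling House: Dumpling House 4–1.
Juniper–Grove: Grove 5–0.
Juniper–Basil: Juniper 3–2.
Juniper vs Fika: Fika wins 4–1.
Dumpling House–Grove: Grove 3–2.
Dumpling House–Basil: Dumpling House 4–1.
Dumpling House vs Fika: Dumpling House, 3–2.
Grove–Basil: Grove 4–1.
Grove–Fika: Grove 3–2.
Basil–Fika: Fika 4–1.
Grove wins every pairwise contest, so Grove is the Condorcet winner.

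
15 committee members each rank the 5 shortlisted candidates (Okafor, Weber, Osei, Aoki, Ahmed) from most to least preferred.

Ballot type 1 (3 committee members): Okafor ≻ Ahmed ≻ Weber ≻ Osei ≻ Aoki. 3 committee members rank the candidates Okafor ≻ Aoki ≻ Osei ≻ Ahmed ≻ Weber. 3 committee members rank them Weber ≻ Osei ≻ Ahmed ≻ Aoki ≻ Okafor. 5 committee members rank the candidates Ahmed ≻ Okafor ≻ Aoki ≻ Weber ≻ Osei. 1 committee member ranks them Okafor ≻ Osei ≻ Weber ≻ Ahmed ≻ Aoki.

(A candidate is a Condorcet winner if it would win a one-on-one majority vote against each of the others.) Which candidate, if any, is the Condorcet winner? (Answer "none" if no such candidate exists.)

Ahmed

Head-to-head results (15 committee members):
Okafor–Weber: Okafor 12–3.
Okafor–Osei: Okafor 12–3.
Okafor vs Aoki: Okafor, 12–3.
Okafor vs Ahmed: Ahmed, 8–7.
Weber vs Osei: Weber, 11–4.
Weber–Aoki: Aoki 8–7.
Weber vs Ahmed: Ahmed wins 11–4.
Osei–Aoki: Aoki 8–7.
Osei vs Ahmed: Ahmed, 8–7.
Aoki vs Ahmed: Ahmed, 12–3.
Ahmed beats each of Okafor, Weber, Osei, Aoki — Ahmed is the Condorcet winner.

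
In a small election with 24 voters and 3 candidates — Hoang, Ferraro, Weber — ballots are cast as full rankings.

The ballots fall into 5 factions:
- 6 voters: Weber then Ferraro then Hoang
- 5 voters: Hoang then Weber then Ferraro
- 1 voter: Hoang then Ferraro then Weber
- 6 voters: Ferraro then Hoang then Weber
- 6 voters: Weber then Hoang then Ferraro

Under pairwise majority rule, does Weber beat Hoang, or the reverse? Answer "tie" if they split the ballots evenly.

Ballots ranking Weber above Hoang: 6 + 6 = 12.
Ballots ranking Hoang above Weber: 24 − 12 = 12.
12–12: the pair ties.

tie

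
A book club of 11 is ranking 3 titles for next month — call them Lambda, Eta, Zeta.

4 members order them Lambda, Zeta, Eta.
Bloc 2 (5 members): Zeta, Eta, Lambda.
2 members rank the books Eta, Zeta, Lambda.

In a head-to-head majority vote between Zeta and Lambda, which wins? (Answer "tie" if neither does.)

Zeta

Ballots ranking Zeta above Lambda: 5 + 2 = 7.
Ballots ranking Lambda above Zeta: 11 − 7 = 4.
Zeta wins the head-to-head 7–4.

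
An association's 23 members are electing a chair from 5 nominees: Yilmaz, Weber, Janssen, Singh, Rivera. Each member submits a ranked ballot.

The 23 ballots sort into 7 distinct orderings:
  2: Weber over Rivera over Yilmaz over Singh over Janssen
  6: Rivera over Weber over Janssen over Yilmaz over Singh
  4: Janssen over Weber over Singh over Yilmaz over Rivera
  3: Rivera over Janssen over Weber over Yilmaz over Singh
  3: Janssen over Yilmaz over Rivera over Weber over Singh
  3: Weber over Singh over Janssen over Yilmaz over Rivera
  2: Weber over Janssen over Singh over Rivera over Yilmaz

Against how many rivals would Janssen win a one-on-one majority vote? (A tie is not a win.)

Janssen against each rival (23 voters):
Janssen vs Yilmaz: Janssen is ranked higher on 6+4+3+3+3+2 = 21 ballots, Yilmaz on 2. Janssen wins 21–2.
Janssen vs Weber: 4+3+3 = 10 for Janssen, 13 for Weber — Weber by 13–10.
Janssen–Singh: Janssen 18–5.
Janssen vs Rivera: Janssen wins 12–11.
Janssen beats Yilmaz, Singh, Rivera; loses to Weber — 3 pairwise wins.

3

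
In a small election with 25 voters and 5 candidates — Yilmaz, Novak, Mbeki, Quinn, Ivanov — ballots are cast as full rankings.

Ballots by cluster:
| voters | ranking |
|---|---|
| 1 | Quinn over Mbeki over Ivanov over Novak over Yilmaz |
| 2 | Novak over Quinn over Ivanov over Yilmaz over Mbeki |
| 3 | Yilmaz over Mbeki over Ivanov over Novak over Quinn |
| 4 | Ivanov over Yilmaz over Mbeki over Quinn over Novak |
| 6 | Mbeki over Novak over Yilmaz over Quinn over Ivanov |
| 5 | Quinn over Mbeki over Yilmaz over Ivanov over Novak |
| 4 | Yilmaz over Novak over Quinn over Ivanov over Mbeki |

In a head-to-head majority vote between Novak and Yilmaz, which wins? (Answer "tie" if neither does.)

Ballots ranking Novak above Yilmaz: 1 + 2 + 6 = 9.
Ballots ranking Yilmaz above Novak: 25 − 9 = 16.
Yilmaz wins the head-to-head 16–9.

Yilmaz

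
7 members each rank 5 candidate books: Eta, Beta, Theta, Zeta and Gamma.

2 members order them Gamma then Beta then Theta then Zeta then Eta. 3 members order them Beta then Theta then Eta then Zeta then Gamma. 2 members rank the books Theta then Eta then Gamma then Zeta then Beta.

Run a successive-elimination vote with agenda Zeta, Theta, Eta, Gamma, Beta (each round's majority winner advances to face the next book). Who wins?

Beta

Round 1: Zeta vs Theta — 0–7, Theta advances.
Round 2: Theta vs Eta — 7–0, Theta advances.
Round 3: Theta vs Gamma — 5–2, Theta advances.
Round 4: Theta vs Beta — 2–5, Beta advances.
The agenda winner is Beta.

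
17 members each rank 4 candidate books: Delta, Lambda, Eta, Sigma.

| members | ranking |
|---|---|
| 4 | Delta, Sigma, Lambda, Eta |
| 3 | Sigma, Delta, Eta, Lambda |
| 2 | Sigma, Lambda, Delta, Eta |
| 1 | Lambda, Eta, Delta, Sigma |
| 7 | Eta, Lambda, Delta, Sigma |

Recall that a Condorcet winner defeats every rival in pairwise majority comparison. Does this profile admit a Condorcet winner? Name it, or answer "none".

Head-to-head results (17 members):
Delta–Lambda: Lambda 10–7.
Delta–Eta: Delta 9–8.
Delta vs Sigma: Delta wins 12–5.
Lambda vs Eta: Eta, 10–7.
Lambda vs Sigma: Sigma wins 9–8.
Eta vs Sigma: Sigma wins 9–8.
Every book loses at least once (Delta loses to Lambda; Lambda loses to Eta; Eta loses to Delta; Sigma loses to Delta). The majority relation contains the cycle Delta > Eta > Lambda > Delta, so there is no Condorcet winner.

none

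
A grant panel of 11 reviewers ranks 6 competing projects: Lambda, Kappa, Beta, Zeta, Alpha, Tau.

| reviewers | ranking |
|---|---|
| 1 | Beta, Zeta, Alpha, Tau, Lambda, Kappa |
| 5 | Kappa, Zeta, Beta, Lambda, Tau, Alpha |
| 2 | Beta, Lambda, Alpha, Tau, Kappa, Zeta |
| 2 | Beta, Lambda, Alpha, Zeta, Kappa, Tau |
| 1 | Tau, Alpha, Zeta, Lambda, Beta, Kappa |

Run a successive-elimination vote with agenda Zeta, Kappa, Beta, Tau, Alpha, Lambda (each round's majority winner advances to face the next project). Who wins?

Beta

Round 1: Zeta vs Kappa — 4–7, Kappa advances.
Round 2: Kappa vs Beta — 5–6, Beta advances.
Round 3: Beta vs Tau — 10–1, Beta advances.
Round 4: Beta vs Alpha — 10–1, Beta advances.
Round 5: Beta vs Lambda — 10–1, Beta advances.
Beta survives the agenda.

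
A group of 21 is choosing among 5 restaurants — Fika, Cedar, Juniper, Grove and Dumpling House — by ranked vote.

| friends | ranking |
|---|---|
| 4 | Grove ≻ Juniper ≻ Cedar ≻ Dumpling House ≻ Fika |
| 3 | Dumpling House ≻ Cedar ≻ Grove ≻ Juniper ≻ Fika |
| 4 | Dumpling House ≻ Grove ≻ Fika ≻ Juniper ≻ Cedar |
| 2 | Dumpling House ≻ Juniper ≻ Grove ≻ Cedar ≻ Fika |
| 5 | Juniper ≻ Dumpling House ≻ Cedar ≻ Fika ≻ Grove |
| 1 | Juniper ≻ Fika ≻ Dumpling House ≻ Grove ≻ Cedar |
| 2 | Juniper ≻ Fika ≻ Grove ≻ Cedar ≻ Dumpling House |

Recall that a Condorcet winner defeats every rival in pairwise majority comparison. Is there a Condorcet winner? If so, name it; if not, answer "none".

Pairwise majorities:
Fika vs Cedar: Fika is ranked higher on 4+1+2 = 7 ballots, Cedar on 14. Cedar wins 14–7.
Fika vs Juniper: Fika preferred on 4 ballots; Juniper wins 17–4.
Fika vs Grove: 5+1+2 = 8 for Fika, 13 for Grove — Grove by 13–8.
Fika vs Dumpling House: Fika preferred on 1+2 = 3 ballots; Dumpling House wins 18–3.
Cedar vs Juniper: Cedar is ranked higher on 3 ballots, Juniper on 18. Juniper wins 18–3.
Cedar vs Grove: Cedar is ranked higher on 3+5 = 8 ballots, Grove on 13. Grove wins 13–8.
Cedar vs Dumpling House: Cedar preferred on 4+2 = 6 ballots; Dumpling House wins 15–6.
Juniper vs Grove: Juniper is ranked higher on 2+5+1+2 = 10 ballots, Grove on 11. Grove wins 11–10.
Juniper vs Dumpling House: 4+5+1+2 = 12 for Juniper, 9 for Dumpling House — Juniper by 12–9.
Grove vs Dumpling House: 6 to 15, Dumpling House.
No restaurant is unbeaten: Fika loses to Cedar; Cedar loses to Juniper; Juniper loses to Grove; Grove loses to Dumpling House; Dumpling House loses to Juniper. In particular Juniper → Dumpling House → Grove → Juniper is a majority cycle — no Condorcet winner exists.

none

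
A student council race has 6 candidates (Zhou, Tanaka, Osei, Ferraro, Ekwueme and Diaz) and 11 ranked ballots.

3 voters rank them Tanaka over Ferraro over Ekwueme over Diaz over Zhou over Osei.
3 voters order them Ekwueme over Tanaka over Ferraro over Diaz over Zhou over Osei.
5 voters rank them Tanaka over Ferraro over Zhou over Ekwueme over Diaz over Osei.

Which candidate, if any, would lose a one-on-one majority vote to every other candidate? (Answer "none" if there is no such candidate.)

Head-to-head results (11 voters):
Zhou vs Tanaka: 0 to 11, Tanaka.
Zhou–Osei: Zhou 11–0.
Zhou vs Ferraro: 0 to 11, Ferraro.
Zhou vs Ekwueme: Zhou is ranked higher on 5 ballots, Ekwueme on 6. Ekwueme wins 6–5.
Zhou vs Diaz: Zhou is ranked higher on 5 ballots, Diaz on 6. Diaz wins 6–5.
Tanaka vs Osei: Tanaka wins 11–0.
Tanaka vs Ferraro: Tanaka, 11–0.
Tanaka vs Ekwueme: Tanaka wins 8–3.
Tanaka vs Diaz: Tanaka wins 11–0.
Osei vs Ferraro: Ferraro wins 11–0.
Osei vs Ekwueme: Ekwueme, 11–0.
Osei vs Diaz: Diaz wins 11–0.
Ferraro vs Ekwueme: Ferraro wins 8–3.
Ferraro vs Diaz: 3+3+5 = 11 for Ferraro, 0 for Diaz — Ferraro by 11–0.
Ekwueme vs Diaz: Ekwueme, 11–0.
Only Osei has no wins; Osei is the Condorcet loser.

Osei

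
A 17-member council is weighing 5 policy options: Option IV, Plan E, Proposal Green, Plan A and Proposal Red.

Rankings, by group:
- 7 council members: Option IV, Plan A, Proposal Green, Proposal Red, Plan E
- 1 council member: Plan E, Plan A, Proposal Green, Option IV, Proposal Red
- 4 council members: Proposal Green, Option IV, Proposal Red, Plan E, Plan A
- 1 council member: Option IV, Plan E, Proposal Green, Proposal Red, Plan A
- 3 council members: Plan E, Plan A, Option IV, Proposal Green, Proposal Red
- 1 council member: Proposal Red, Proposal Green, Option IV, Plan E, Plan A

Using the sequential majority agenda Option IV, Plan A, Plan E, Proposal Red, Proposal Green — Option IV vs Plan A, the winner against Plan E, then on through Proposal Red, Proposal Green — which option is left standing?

Option IV

Round 1: Option IV vs Plan A — 13–4, Option IV advances.
Round 2: Option IV vs Plan E — 13–4, Option IV advances.
Round 3: Option IV vs Proposal Red — 16–1, Option IV advances.
Round 4: Option IV vs Proposal Green — 11–6, Option IV advances.
Option IV survives the agenda.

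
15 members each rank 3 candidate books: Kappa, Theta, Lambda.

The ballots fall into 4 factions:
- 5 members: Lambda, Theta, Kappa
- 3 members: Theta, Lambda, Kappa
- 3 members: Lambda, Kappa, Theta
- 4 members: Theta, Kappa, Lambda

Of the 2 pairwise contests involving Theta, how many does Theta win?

1

Theta against each rival (15 members):
Theta vs Kappa: 5+3+4 = 12 for Theta, 3 for Kappa — Theta by 12–3.
Theta vs Lambda: Lambda wins 8–7.
Theta beats Kappa; loses to Lambda — 1 pairwise win.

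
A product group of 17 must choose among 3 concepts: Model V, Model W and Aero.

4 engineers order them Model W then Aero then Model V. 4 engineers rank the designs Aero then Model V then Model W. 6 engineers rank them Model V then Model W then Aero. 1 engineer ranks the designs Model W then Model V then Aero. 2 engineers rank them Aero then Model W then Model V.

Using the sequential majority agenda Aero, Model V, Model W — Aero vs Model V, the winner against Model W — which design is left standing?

Round 1: Aero vs Model V — 10–7, Aero advances.
Round 2: Aero vs Model W — 6–11, Model W advances.
Model W survives the agenda.

Model W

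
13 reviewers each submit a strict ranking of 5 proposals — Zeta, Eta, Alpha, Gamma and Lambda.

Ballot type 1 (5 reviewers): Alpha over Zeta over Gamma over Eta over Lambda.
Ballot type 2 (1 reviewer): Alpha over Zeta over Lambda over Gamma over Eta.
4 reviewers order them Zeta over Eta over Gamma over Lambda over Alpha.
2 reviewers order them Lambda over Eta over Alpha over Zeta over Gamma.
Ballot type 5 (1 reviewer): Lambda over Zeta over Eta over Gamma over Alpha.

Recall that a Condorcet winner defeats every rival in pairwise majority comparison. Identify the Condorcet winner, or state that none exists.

none

Pairwise majorities:
Zeta–Eta: Zeta 11–2.
Zeta vs Alpha: Alpha wins 8–5.
Zeta vs Gamma: Zeta wins 13–0.
Zeta vs Lambda: Zeta is ranked higher on 5+1+4 = 10 ballots, Lambda on 3. Zeta wins 10–3.
Eta vs Alpha: Eta wins 7–6.
Eta vs Gamma: Eta preferred on 4+2+1 = 7 ballots; Eta wins 7–6.
Eta vs Lambda: 9 to 4, Eta.
Alpha vs Gamma: Alpha preferred on 5+1+2 = 8 ballots; Alpha wins 8–5.
Alpha vs Lambda: Alpha preferred on 5+1 = 6 ballots; Lambda wins 7–6.
Gamma–Lambda: Gamma 9–4.
No project is unbeaten: Zeta loses to Alpha; Eta loses to Zeta; Alpha loses to Eta; Gamma loses to Zeta; Lambda loses to Zeta. In particular Zeta beats Eta beats Alpha beats Zeta is a majority cycle — no Condorcet winner exists.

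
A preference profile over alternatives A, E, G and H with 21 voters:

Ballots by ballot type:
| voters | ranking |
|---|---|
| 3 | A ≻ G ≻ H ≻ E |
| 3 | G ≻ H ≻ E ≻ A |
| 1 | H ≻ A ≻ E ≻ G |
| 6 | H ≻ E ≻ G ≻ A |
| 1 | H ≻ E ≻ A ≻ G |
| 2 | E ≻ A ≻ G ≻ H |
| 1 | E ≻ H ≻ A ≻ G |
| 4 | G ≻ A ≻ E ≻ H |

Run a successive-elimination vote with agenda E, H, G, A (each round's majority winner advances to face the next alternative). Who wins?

G

Round 1: E vs H — 7–14, H advances.
Round 2: H vs G — 9–12, G advances.
Round 3: G vs A — 13–8, G advances.
The agenda winner is G.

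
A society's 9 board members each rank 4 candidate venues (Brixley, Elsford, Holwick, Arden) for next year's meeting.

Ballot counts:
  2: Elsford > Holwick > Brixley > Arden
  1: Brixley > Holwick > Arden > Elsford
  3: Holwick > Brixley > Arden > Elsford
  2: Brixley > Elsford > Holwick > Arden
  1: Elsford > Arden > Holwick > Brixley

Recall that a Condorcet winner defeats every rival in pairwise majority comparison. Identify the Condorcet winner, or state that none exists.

none

Head-to-head results (9 organisers):
Brixley vs Elsford: Brixley, 6–3.
Brixley vs Holwick: Holwick, 6–3.
Brixley vs Arden: Brixley wins 8–1.
Elsford vs Holwick: Elsford, 5–4.
Elsford–Arden: Elsford 5–4.
Holwick vs Arden: Holwick, 8–1.
No city is unbeaten: Brixley loses to Holwick; Elsford loses to Brixley; Holwick loses to Elsford; Arden loses to Brixley. In particular Brixley > Elsford > Holwick > Brixley is a majority cycle — no Condorcet winner exists.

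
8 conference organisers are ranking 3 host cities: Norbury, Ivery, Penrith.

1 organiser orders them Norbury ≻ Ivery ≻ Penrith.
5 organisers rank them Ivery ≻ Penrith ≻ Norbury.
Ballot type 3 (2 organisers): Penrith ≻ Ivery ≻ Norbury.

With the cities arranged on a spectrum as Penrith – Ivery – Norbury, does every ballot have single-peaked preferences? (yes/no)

Axis positions: Penrith=1, Ivery=2, Norbury=3.
Ballot type 1 (peak Norbury at position 3): ranking walks positions 3-2-1, expanding outward from the peak — single-peaked.
Ballot type 2 (peak Ivery at position 2): ranking walks positions 2-1-3, expanding outward from the peak — single-peaked.
Ballot type 3 (peak Penrith at position 1): ranking walks positions 1-2-3, expanding outward from the peak — single-peaked.
Every ranking is single-peaked on this axis.

yes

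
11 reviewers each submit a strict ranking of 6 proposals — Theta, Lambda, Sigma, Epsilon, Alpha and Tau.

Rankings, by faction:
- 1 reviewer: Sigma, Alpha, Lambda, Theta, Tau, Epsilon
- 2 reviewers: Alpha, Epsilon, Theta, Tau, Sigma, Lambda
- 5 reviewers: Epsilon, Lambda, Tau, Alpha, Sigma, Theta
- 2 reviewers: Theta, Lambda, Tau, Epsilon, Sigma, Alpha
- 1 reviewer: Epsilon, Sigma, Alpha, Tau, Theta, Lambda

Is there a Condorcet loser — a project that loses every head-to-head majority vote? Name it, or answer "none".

Pairwise majorities:
Theta vs Lambda: Theta is ranked higher on 2+2+1 = 5 ballots, Lambda on 6. Lambda wins 6–5.
Theta vs Sigma: Theta is ranked higher on 2+2 = 4 ballots, Sigma on 7. Sigma wins 7–4.
Theta vs Epsilon: 1+2 = 3 for Theta, 8 for Epsilon — Epsilon by 8–3.
Theta vs Alpha: Alpha, 9–2.
Theta–Tau: Tau 6–5.
Lambda–Sigma: Lambda 7–4.
Lambda–Epsilon: Epsilon 8–3.
Lambda vs Alpha: Lambda wins 7–4.
Lambda vs Tau: 1+5+2 = 8 for Lambda, 3 for Tau — Lambda by 8–3.
Sigma vs Epsilon: Sigma preferred on 1 ballot; Epsilon wins 10–1.
Sigma vs Alpha: 1+2+1 = 4 for Sigma, 7 for Alpha — Alpha by 7–4.
Sigma vs Tau: Sigma is ranked higher on 1+1 = 2 ballots, Tau on 9. Tau wins 9–2.
Epsilon vs Alpha: 8 to 3, Epsilon.
Epsilon–Tau: Epsilon 8–3.
Alpha–Tau: Tau 7–4.
Theta is beaten in every head-to-head and is the Condorcet loser.

Theta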